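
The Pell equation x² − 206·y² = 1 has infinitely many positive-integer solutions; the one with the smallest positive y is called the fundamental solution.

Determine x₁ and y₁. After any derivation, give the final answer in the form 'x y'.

√206 → a₀=14, period (2,1,5,14,5,1,2,28); ℓ=8 even so k=7
k=0  a_k=14  p_k/q_k = 14/1
k=1  a_k=2  p_k/q_k = 29/2
…
k=4  a_k=14  p_k/q_k = 3459/241
…
k=6  a_k=1  p_k/q_k = 20998/1463
k=7  a_k=2  p_k/q_k = 59535/4148
fundamental: x₁=59535, y₁=4148  (since 3544416225 − 206·17205904 = 1)

59535 4148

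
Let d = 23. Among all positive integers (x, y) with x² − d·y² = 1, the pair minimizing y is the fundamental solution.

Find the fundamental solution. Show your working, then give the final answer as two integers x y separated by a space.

[4; 1,3,1,8] for √23; ℓ=4 ⇒ convergent index 3
a_0=4:  p_0=4·1+0=4,  q_0=4·0+1=1
a_1=1:  p_1=1·4+1=5,  q_1=1·1+0=1
a_2=3:  p_2=3·5+4=19,  q_2=3·1+1=4
a_3=1:  p_3=1·19+5=24,  q_3=1·4+1=5
(x₁, y₁) = (24, 5);  24² − 23·5² = 1 ✓

24 5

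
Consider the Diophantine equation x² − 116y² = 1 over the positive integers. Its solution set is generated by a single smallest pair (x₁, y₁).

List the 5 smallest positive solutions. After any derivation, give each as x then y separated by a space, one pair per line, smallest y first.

√116 → a₀=10, period (1,3,2,1,4,1,2,3,1,20); ℓ=10 even so k=9
step 0: (10, 1)  from 10·(1,0) + (0,1)
…
step 3: (97, 9)  from 2·(43,4) + (11,1)
…
step 5: (657, 61)  from 4·(140,13) + (97,9)
step 6: (797, 74)  from 1·(657,61) + (140,13)
step 7: (2251, 209)  from 2·(797,74) + (657,61)
step 8: (7550, 701)  from 3·(2251,209) + (797,74)
step 9: (9801, 910)  from 1·(7550,701) + (2251,209)
(x₁, y₁) = (9801, 910);  9801² − 116·910² = 1 ✓
n=2: (9801,910)∘(9801,910) = (9801·9801+116·910·910, 9801·910+910·9801) = (192119201,17837820)
n=3: (192119201,17837820)∘(9801,910) = (9801·192119201+116·910·17837820, 9801·17837820+910·192119201) = (3765920568201,349656946730)
n=4: (3765920568201,349656946730)∘(9801,910) = (9801·3765920568201+116·910·349656946730, 9801·349656946730+910·3765920568201) = (73819574785756801,6853975451963640)
n=5: (73819574785756801,6853975451963640)∘(9801,910) = (9801·73819574785756801+116·910·6853975451963640, 9801·6853975451963640+910·73819574785756801) = (1447011301184484245001,134351626459734324550)

9801 910
192119201 17837820
3765920568201 349656946730
73819574785756801 6853975451963640
1447011301184484245001 134351626459734324550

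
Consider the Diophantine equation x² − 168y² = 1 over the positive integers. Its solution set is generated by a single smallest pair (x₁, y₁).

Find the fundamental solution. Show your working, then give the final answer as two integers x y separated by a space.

13 1

√168 → a₀=12, period (1,24); ℓ=2 even so k=1
a_0=12:  p_0=12·1+0=12,  q_0=12·0+1=1
a_1=1:  p_1=1·12+1=13,  q_1=1·1+0=1
fundamental: x₁=13, y₁=1  (since 169 − 168·1 = 1)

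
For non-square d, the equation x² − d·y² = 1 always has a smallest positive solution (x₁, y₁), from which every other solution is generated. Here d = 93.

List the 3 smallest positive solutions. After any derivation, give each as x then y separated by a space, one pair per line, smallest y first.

12151 1260
295293601 30620520
7176225079351 744139875780

[9; 1,1,1,4,6,4,1,1,1,18] for √93; ℓ=10 ⇒ convergent index 9
a_0=9:  p_0=9·1+0=9,  q_0=9·0+1=1
a_1=1:  p_1=1·9+1=10,  q_1=1·1+0=1
…
a_4=4:  p_4=4·29+19=135,  q_4=4·3+2=14
…
a_6=4:  p_6=4·839+135=3491,  q_6=4·87+14=362
a_7=1:  p_7=1·3491+839=4330,  q_7=1·362+87=449
a_8=1:  p_8=1·4330+3491=7821,  q_8=1·449+362=811
a_9=1:  p_9=1·7821+4330=12151,  q_9=1·811+449=1260
→ (12151, 1260).  Check: 12151²=147646801, 93·1260²=147646800, difference 1.
(12151+1260√93)^2 = 295293601 + 30620520√93
(12151+1260√93)^3 = 7176225079351 + 744139875780√93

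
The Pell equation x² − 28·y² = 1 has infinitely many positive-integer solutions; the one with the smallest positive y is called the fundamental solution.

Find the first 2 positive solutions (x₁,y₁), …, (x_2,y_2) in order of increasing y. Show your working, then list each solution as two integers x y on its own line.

127 24
32257 6096

[5; 3,2,3,10] for √28; ℓ=4 ⇒ convergent index 3
step 0: (5, 1)  from 5·(1,0) + (0,1)
step 1: (16, 3)  from 3·(5,1) + (1,0)
step 2: (37, 7)  from 2·(16,3) + (5,1)
step 3: (127, 24)  from 3·(37,7) + (16,3)
→ (127, 24).  Check: 127²=16129, 28·24²=16128, difference 1.
(127+24√28)^2 = 32257 + 6096√28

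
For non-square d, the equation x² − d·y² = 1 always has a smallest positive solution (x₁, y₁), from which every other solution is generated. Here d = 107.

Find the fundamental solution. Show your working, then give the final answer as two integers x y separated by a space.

962 93

√107 = [10; 2,1,9,1,2,20, …], period ℓ=6 (even) → k=5
i=0: a=10 ⇒ p=10, q=1
i=1: a=2 ⇒ p=21, q=2
i=2: a=1 ⇒ p=31, q=3
i=3: a=9 ⇒ p=300, q=29
i=4: a=1 ⇒ p=331, q=32
i=5: a=2 ⇒ p=962, q=93
(x₁, y₁) = (962, 93);  962² − 107·93² = 1 ✓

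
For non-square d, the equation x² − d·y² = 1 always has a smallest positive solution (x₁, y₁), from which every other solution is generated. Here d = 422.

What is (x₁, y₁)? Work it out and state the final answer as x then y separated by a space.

7022501 341850

√422 → a₀=20, period (1,1,5,2,1,…,1,1,40); ℓ=14 even so k=13
a_0=20:  p_0=20·1+0=20,  q_0=20·0+1=1
a_1=1:  p_1=1·20+1=21,  q_1=1·1+0=1
a_2=1:  p_2=1·21+20=41,  q_2=1·1+1=2
a_3=5:  p_3=5·41+21=226,  q_3=5·2+1=11
a_4=2:  p_4=2·226+41=493,  q_4=2·11+2=24
…
a_6=3:  p_6=3·719+493=2650,  q_6=3·35+24=129
…
a_10=2:  p_10=2·217526+163807=598859,  q_10=2·10589+7974=29152
a_11=5:  p_11=5·598859+217526=3211821,  q_11=5·29152+10589=156349
a_12=1:  p_12=1·3211821+598859=3810680,  q_12=1·156349+29152=185501
a_13=1:  p_13=1·3810680+3211821=7022501,  q_13=1·185501+156349=341850
→ (7022501, 341850).  Check: 7022501²=49315520295001, 422·341850²=49315520295000, difference 1.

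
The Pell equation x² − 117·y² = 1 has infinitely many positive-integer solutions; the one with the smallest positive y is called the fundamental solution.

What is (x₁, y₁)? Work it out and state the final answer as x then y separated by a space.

[10; 1,4,2,4,1,20] for √117; ℓ=6 ⇒ convergent index 5
k=0  a_k=10  p_k/q_k = 10/1
…
k=2  a_k=4  p_k/q_k = 54/5
k=3  a_k=2  p_k/q_k = 119/11
k=4  a_k=4  p_k/q_k = 530/49
k=5  a_k=1  p_k/q_k = 649/60
fundamental: x₁=649, y₁=60  (since 421201 − 117·3600 = 1)

649 60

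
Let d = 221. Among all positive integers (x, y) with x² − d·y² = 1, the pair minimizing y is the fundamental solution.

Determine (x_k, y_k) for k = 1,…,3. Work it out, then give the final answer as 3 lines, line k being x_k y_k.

1665 112
5544449 372960
18463013505 1241956688

d=221: √d = [14; 1,6,2,6,1,28] (ℓ=6, even), read p_5/q_5
a_0=14:  p_0=14·1+0=14,  q_0=14·0+1=1
…
a_4=6:  p_4=6·223+104=1442,  q_4=6·15+7=97
a_5=1:  p_5=1·1442+223=1665,  q_5=1·97+15=112
(x₁, y₁) = (1665, 112);  1665² − 221·112² = 1 ✓
n=2: (1665,112)∘(1665,112) = (1665·1665+221·112·112, 1665·112+112·1665) = (5544449,372960)
n=3: (5544449,372960)∘(1665,112) = (1665·5544449+221·112·372960, 1665·372960+112·5544449) = (18463013505,1241956688)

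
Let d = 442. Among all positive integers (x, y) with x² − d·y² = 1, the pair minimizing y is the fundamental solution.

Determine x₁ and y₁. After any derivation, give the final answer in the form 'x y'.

883 42

√442 → a₀=21, period (42); ℓ=1 odd so k=1
i=0: a=21 ⇒ p=21, q=1
i=1: a=42 ⇒ p=883, q=42
→ (883, 42).  Check: 883²=779689, 442·42²=779688, difference 1.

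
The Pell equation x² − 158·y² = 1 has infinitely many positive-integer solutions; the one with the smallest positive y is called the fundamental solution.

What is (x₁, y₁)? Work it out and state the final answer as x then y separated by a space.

√158 = [12; 1,1,3,12,3,1,1,24, …], period ℓ=8 (even) → k=7
step 0: (12, 1)  from 12·(1,0) + (0,1)
step 1: (13, 1)  from 1·(12,1) + (1,0)
…
step 6: (4412, 351)  from 1·(3331,265) + (1081,86)
step 7: (7743, 616)  from 1·(4412,351) + (3331,265)
fundamental: x₁=7743, y₁=616  (since 59954049 − 158·379456 = 1)

7743 616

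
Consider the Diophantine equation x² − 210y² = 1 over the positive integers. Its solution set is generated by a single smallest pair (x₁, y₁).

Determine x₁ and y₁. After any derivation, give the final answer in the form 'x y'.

d=210: √d = [14; 2,28] (ℓ=2, even), read p_1/q_1
i=0: a=14 ⇒ p=14, q=1
i=1: a=2 ⇒ p=29, q=2
fundamental: x₁=29, y₁=2  (since 841 − 210·4 = 1)

29 2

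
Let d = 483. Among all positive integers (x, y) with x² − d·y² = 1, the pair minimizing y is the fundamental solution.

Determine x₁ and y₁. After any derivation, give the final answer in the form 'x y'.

√483 = [21; 1,42, …], period ℓ=2 (even) → k=1
k=0  a_k=21  p_k/q_k = 21/1
k=1  a_k=1  p_k/q_k = 22/1
→ (22, 1).  Check: 22²=484, 483·1²=483, difference 1.

22 1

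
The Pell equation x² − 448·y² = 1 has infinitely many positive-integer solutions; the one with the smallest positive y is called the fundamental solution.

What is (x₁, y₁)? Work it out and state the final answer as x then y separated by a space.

127 6

√448 → a₀=21, period (6,42); ℓ=2 even so k=1
step 0: (21, 1)  from 21·(1,0) + (0,1)
step 1: (127, 6)  from 6·(21,1) + (1,0)
(x₁, y₁) = (127, 6);  127² − 448·6² = 1 ✓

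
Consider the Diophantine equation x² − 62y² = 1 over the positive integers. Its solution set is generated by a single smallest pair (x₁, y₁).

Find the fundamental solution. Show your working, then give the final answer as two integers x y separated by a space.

63 8

√62 → a₀=7, period (1,6,1,14); ℓ=4 even so k=3
step 0: (7, 1)  from 7·(1,0) + (0,1)
…
step 2: (55, 7)  from 6·(8,1) + (7,1)
step 3: (63, 8)  from 1·(55,7) + (8,1)
(x₁, y₁) = (63, 8);  63² − 62·8² = 1 ✓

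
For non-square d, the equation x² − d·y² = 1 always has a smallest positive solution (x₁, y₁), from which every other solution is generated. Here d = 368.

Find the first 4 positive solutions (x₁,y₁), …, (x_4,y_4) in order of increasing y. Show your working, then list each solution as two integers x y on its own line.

√368 = [19; 5,2,5,38, …], period ℓ=4 (even) → k=3
i=0: a=19 ⇒ p=19, q=1
i=1: a=5 ⇒ p=96, q=5
i=2: a=2 ⇒ p=211, q=11
i=3: a=5 ⇒ p=1151, q=60
→ (1151, 60).  Check: 1151²=1324801, 368·60²=1324800, difference 1.
(x_2, y_2) = (1151·1151 + 368·60·60, 1151·60 + 60·1151) = (2649601, 138120)
(x_3, y_3) = (1151·2649601 + 368·60·138120, 1151·138120 + 60·2649601) = (6099380351, 317952180)
(x_4, y_4) = (1151·6099380351 + 368·60·317952180, 1151·317952180 + 60·6099380351) = (14040770918401, 731925780240)

1151 60
2649601 138120
6099380351 317952180
14040770918401 731925780240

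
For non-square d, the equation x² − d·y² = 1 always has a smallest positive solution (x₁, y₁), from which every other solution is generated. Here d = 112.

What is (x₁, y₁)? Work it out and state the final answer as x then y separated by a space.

127 12

√112 = [10; 1,1,2,1,1,20, …], period ℓ=6 (even) → k=5
step 0: (10, 1)  from 10·(1,0) + (0,1)
…
step 4: (74, 7)  from 1·(53,5) + (21,2)
step 5: (127, 12)  from 1·(74,7) + (53,5)
→ (127, 12).  Check: 127²=16129, 112·12²=16128, difference 1.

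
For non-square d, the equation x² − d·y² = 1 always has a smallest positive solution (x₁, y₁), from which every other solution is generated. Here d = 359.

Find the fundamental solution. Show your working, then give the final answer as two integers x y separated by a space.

360 19

√359 → a₀=18, period (1,17,1,36); ℓ=4 even so k=3
step 0: (18, 1)  from 18·(1,0) + (0,1)
step 1: (19, 1)  from 1·(18,1) + (1,0)
step 2: (341, 18)  from 17·(19,1) + (18,1)
step 3: (360, 19)  from 1·(341,18) + (19,1)
(x₁, y₁) = (360, 19);  360² − 359·19² = 1 ✓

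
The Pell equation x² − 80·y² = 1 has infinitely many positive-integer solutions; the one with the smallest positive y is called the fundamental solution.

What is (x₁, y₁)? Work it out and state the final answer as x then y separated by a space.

[8; 1,16] for √80; ℓ=2 ⇒ convergent index 1
i=0: a=8 ⇒ p=8, q=1
i=1: a=1 ⇒ p=9, q=1
→ (9, 1).  Check: 9²=81, 80·1²=80, difference 1.

9 1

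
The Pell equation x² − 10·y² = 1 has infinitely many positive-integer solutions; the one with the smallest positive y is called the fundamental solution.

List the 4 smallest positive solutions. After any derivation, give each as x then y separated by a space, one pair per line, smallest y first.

19 6
721 228
27379 8658
1039681 328776

d=10: √d = [3; 6] (ℓ=1, odd), read p_1/q_1
k=0  a_k=3  p_k/q_k = 3/1
k=1  a_k=6  p_k/q_k = 19/6
fundamental: x₁=19, y₁=6  (since 361 − 10·36 = 1)
n=2: (19,6)∘(19,6) = (19·19+10·6·6, 19·6+6·19) = (721,228)
n=3: (721,228)∘(19,6) = (19·721+10·6·228, 19·228+6·721) = (27379,8658)
n=4: (27379,8658)∘(19,6) = (19·27379+10·6·8658, 19·8658+6·27379) = (1039681,328776)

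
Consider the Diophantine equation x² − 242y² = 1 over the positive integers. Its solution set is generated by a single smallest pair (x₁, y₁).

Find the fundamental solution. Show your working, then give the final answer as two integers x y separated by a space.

√242 = [15; 1,1,3,1,14,1,3,1,1,30, …], period ℓ=10 (even) → k=9
k=0  a_k=15  p_k/q_k = 15/1
…
k=3  a_k=3  p_k/q_k = 109/7
…
k=6  a_k=1  p_k/q_k = 2209/142
…
k=8  a_k=1  p_k/q_k = 10905/701
k=9  a_k=1  p_k/q_k = 19601/1260
(x₁, y₁) = (19601, 1260);  19601² − 242·1260² = 1 ✓

19601 1260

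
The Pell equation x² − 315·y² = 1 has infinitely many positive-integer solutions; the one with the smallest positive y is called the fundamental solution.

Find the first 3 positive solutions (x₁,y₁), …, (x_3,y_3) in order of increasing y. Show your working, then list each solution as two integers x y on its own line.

d=315: √d = [17; 1,2,1,34] (ℓ=4, even), read p_3/q_3
step 0: (17, 1)  from 17·(1,0) + (0,1)
step 1: (18, 1)  from 1·(17,1) + (1,0)
step 2: (53, 3)  from 2·(18,1) + (17,1)
step 3: (71, 4)  from 1·(53,3) + (18,1)
→ (71, 4).  Check: 71²=5041, 315·4²=5040, difference 1.
(x_2, y_2) = (71·71 + 315·4·4, 71·4 + 4·71) = (10081, 568)
(x_3, y_3) = (71·10081 + 315·4·568, 71·568 + 4·10081) = (1431431, 80652)

71 4
10081 568
1431431 80652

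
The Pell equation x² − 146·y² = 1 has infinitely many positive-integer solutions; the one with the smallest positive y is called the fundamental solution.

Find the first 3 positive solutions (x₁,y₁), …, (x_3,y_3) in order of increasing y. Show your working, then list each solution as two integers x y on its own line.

145 12
42049 3480
12194065 1009188

[12; 12,24] for √146; ℓ=2 ⇒ convergent index 1
step 0: (12, 1)  from 12·(1,0) + (0,1)
step 1: (145, 12)  from 12·(12,1) + (1,0)
(x₁, y₁) = (145, 12);  145² − 146·12² = 1 ✓
(x_2, y_2) = (145·145 + 146·12·12, 145·12 + 12·145) = (42049, 3480)
(x_3, y_3) = (145·42049 + 146·12·3480, 145·3480 + 12·42049) = (12194065, 1009188)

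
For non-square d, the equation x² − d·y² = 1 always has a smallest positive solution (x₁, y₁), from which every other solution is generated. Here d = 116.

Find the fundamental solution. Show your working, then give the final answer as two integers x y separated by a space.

√116 = [10; 1,3,2,1,4,1,2,3,1,20, …], period ℓ=10 (even) → k=9
i=0: a=10 ⇒ p=10, q=1
…
i=3: a=2 ⇒ p=97, q=9
…
i=6: a=1 ⇒ p=797, q=74
…
i=8: a=3 ⇒ p=7550, q=701
i=9: a=1 ⇒ p=9801, q=910
fundamental: x₁=9801, y₁=910  (since 96059601 − 116·828100 = 1)

9801 910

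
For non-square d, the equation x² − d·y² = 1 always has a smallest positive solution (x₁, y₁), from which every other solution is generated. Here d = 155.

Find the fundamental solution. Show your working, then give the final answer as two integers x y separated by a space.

√155 → a₀=12, period (2,4,2,24); ℓ=4 even so k=3
step 0: (12, 1)  from 12·(1,0) + (0,1)
step 1: (25, 2)  from 2·(12,1) + (1,0)
step 2: (112, 9)  from 4·(25,2) + (12,1)
step 3: (249, 20)  from 2·(112,9) + (25,2)
fundamental: x₁=249, y₁=20  (since 62001 − 155·400 = 1)

249 20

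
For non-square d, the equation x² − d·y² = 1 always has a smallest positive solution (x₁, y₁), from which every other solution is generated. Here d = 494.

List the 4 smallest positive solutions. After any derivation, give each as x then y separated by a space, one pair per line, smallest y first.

73035 3286
10668222449 479986020
1558307253052395 70111557938114
227621940442695115201 10241195267540325960

d=494: √d = [22; 4,2,2,1,2,1,2,2,4,44] (ℓ=10, even), read p_9/q_9
step 0: (22, 1)  from 22·(1,0) + (0,1)
…
step 5: (1867, 84)  from 2·(689,31) + (489,22)
step 6: (2556, 115)  from 1·(1867,84) + (689,31)
step 7: (6979, 314)  from 2·(2556,115) + (1867,84)
step 8: (16514, 743)  from 2·(6979,314) + (2556,115)
step 9: (73035, 3286)  from 4·(16514,743) + (6979,314)
→ (73035, 3286).  Check: 73035²=5334111225, 494·3286²=5334111224, difference 1.
(x_2, y_2) = (73035·73035 + 494·3286·3286, 73035·3286 + 3286·73035) = (10668222449, 479986020)
(x_3, y_3) = (73035·10668222449 + 494·3286·479986020, 73035·479986020 + 3286·10668222449) = (1558307253052395, 70111557938114)
(x_4, y_4) = (73035·1558307253052395 + 494·3286·70111557938114, 73035·70111557938114 + 3286·1558307253052395) = (227621940442695115201, 10241195267540325960)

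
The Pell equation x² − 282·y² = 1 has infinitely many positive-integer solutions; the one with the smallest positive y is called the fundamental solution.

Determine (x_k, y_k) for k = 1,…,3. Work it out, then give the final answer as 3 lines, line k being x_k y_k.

2351 140
11054401 658280
51977791151 3095232420

d=282: √d = [16; 1,3,1,4,1,3,1,32] (ℓ=8, even), read p_7/q_7
step 0: (16, 1)  from 16·(1,0) + (0,1)
step 1: (17, 1)  from 1·(16,1) + (1,0)
step 2: (67, 4)  from 3·(17,1) + (16,1)
step 3: (84, 5)  from 1·(67,4) + (17,1)
step 4: (403, 24)  from 4·(84,5) + (67,4)
step 5: (487, 29)  from 1·(403,24) + (84,5)
step 6: (1864, 111)  from 3·(487,29) + (403,24)
step 7: (2351, 140)  from 1·(1864,111) + (487,29)
(x₁, y₁) = (2351, 140);  2351² − 282·140² = 1 ✓
n=2: (2351,140)∘(2351,140) = (2351·2351+282·140·140, 2351·140+140·2351) = (11054401,658280)
n=3: (11054401,658280)∘(2351,140) = (2351·11054401+282·140·658280, 2351·658280+140·11054401) = (51977791151,3095232420)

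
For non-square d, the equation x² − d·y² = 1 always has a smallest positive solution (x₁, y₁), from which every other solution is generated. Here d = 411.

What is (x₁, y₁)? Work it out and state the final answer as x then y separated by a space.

√411 = [20; 3,1,1,1,19,1,1,1,3,40, …], period ℓ=10 (even) → k=9
a_0=20:  p_0=20·1+0=20,  q_0=20·0+1=1
a_1=3:  p_1=3·20+1=61,  q_1=3·1+0=3
a_2=1:  p_2=1·61+20=81,  q_2=1·3+1=4
a_3=1:  p_3=1·81+61=142,  q_3=1·4+3=7
…
a_5=19:  p_5=19·223+142=4379,  q_5=19·11+7=216
a_6=1:  p_6=1·4379+223=4602,  q_6=1·216+11=227
a_7=1:  p_7=1·4602+4379=8981,  q_7=1·227+216=443
a_8=1:  p_8=1·8981+4602=13583,  q_8=1·443+227=670
a_9=3:  p_9=3·13583+8981=49730,  q_9=3·670+443=2453
fundamental: x₁=49730, y₁=2453  (since 2473072900 − 411·6017209 = 1)

49730 2453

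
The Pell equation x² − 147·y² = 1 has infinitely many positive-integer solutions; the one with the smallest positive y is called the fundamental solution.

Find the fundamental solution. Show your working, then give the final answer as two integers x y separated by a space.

97 8

[12; 8,24] for √147; ℓ=2 ⇒ convergent index 1
step 0: (12, 1)  from 12·(1,0) + (0,1)
step 1: (97, 8)  from 8·(12,1) + (1,0)
(x₁, y₁) = (97, 8);  97² − 147·8² = 1 ✓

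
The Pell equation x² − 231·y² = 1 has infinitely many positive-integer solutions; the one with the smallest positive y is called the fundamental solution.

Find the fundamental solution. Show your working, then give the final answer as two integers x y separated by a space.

76 5

√231 = [15; 5,30, …], period ℓ=2 (even) → k=1
k=0  a_k=15  p_k/q_k = 15/1
k=1  a_k=5  p_k/q_k = 76/5
(x₁, y₁) = (76, 5);  76² − 231·5² = 1 ✓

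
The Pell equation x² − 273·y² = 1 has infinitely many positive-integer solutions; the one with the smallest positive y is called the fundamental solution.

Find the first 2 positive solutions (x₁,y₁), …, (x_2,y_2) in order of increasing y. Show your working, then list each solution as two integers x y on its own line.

727 44
1057057 63976

[16; 1,1,10,1,1,32] for √273; ℓ=6 ⇒ convergent index 5
k=0  a_k=16  p_k/q_k = 16/1
…
k=2  a_k=1  p_k/q_k = 33/2
k=3  a_k=10  p_k/q_k = 347/21
k=4  a_k=1  p_k/q_k = 380/23
k=5  a_k=1  p_k/q_k = 727/44
fundamental: x₁=727, y₁=44  (since 528529 − 273·1936 = 1)
(727+44√273)^2 = 1057057 + 63976√273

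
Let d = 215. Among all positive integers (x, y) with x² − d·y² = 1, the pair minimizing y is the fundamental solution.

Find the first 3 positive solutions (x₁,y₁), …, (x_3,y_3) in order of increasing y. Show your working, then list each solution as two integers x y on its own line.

√215 → a₀=14, period (1,1,1,28); ℓ=4 even so k=3
step 0: (14, 1)  from 14·(1,0) + (0,1)
step 1: (15, 1)  from 1·(14,1) + (1,0)
step 2: (29, 2)  from 1·(15,1) + (14,1)
step 3: (44, 3)  from 1·(29,2) + (15,1)
fundamental: x₁=44, y₁=3  (since 1936 − 215·9 = 1)
(44+3√215)^2 = 3871 + 264√215
(44+3√215)^3 = 340604 + 23229√215

44 3
3871 264
340604 23229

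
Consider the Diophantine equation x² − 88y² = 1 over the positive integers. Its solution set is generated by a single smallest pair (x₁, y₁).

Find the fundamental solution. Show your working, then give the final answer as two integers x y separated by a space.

197 21

√88 = [9; 2,1,1,1,2,18, …], period ℓ=6 (even) → k=5
i=0: a=9 ⇒ p=9, q=1
i=1: a=2 ⇒ p=19, q=2
i=2: a=1 ⇒ p=28, q=3
i=3: a=1 ⇒ p=47, q=5
i=4: a=1 ⇒ p=75, q=8
i=5: a=2 ⇒ p=197, q=21
fundamental: x₁=197, y₁=21  (since 38809 − 88·441 = 1)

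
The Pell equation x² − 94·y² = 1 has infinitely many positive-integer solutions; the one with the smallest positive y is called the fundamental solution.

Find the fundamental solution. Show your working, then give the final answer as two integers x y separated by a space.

2143295 221064

√94 = [9; 1,2,3,1,1,…,2,1,18, …], period ℓ=16 (even) → k=15
i=0: a=9 ⇒ p=9, q=1
…
i=2: a=2 ⇒ p=29, q=3
i=3: a=3 ⇒ p=97, q=10
…
i=9: a=1 ⇒ p=14417, q=1487
i=10: a=5 ⇒ p=85038, q=8771
…
i=12: a=1 ⇒ p=184493, q=19029
…
i=14: a=2 ⇒ p=1490361, q=153719
i=15: a=1 ⇒ p=2143295, q=221064
(x₁, y₁) = (2143295, 221064);  2143295² − 94·221064² = 1 ✓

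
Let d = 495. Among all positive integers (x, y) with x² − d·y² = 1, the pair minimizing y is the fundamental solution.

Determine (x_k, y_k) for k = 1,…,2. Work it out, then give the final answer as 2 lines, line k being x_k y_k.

d=495: √d = [22; 4,44] (ℓ=2, even), read p_1/q_1
step 0: (22, 1)  from 22·(1,0) + (0,1)
step 1: (89, 4)  from 4·(22,1) + (1,0)
→ (89, 4).  Check: 89²=7921, 495·4²=7920, difference 1.
(89+4√495)^2 = 15841 + 712√495

89 4
15841 712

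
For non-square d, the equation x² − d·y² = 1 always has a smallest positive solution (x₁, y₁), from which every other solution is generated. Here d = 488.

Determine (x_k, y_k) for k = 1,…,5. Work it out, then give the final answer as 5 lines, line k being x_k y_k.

243 11
118097 5346
57394899 2598145
27893802817 1262693124
13556330774163 613666260119

d=488: √d = [22; 11,44] (ℓ=2, even), read p_1/q_1
a_0=22:  p_0=22·1+0=22,  q_0=22·0+1=1
a_1=11:  p_1=11·22+1=243,  q_1=11·1+0=11
(x₁, y₁) = (243, 11);  243² − 488·11² = 1 ✓
n=2: (243,11)∘(243,11) = (243·243+488·11·11, 243·11+11·243) = (118097,5346)
n=3: (118097,5346)∘(243,11) = (243·118097+488·11·5346, 243·5346+11·118097) = (57394899,2598145)
n=4: (57394899,2598145)∘(243,11) = (243·57394899+488·11·2598145, 243·2598145+11·57394899) = (27893802817,1262693124)
n=5: (27893802817,1262693124)∘(243,11) = (243·27893802817+488·11·1262693124, 243·1262693124+11·27893802817) = (13556330774163,613666260119)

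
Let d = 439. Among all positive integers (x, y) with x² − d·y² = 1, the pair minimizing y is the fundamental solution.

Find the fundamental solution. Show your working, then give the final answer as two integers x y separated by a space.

√439 = [20; 1,19,1,40, …], period ℓ=4 (even) → k=3
step 0: (20, 1)  from 20·(1,0) + (0,1)
step 1: (21, 1)  from 1·(20,1) + (1,0)
step 2: (419, 20)  from 19·(21,1) + (20,1)
step 3: (440, 21)  from 1·(419,20) + (21,1)
(x₁, y₁) = (440, 21);  440² − 439·21² = 1 ✓

440 21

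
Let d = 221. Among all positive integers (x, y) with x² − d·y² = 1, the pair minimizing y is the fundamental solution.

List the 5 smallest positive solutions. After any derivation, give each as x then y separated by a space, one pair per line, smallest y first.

1665 112
5544449 372960
18463013505 1241956688
61481829427201 4135715398080
204734473529565825 13771931033649712

d=221: √d = [14; 1,6,2,6,1,28] (ℓ=6, even), read p_5/q_5
step 0: (14, 1)  from 14·(1,0) + (0,1)
step 1: (15, 1)  from 1·(14,1) + (1,0)
step 2: (104, 7)  from 6·(15,1) + (14,1)
step 3: (223, 15)  from 2·(104,7) + (15,1)
step 4: (1442, 97)  from 6·(223,15) + (104,7)
step 5: (1665, 112)  from 1·(1442,97) + (223,15)
fundamental: x₁=1665, y₁=112  (since 2772225 − 221·12544 = 1)
n=2: (1665,112)∘(1665,112) = (1665·1665+221·112·112, 1665·112+112·1665) = (5544449,372960)
n=3: (5544449,372960)∘(1665,112) = (1665·5544449+221·112·372960, 1665·372960+112·5544449) = (18463013505,1241956688)
n=4: (18463013505,1241956688)∘(1665,112) = (1665·18463013505+221·112·1241956688, 1665·1241956688+112·18463013505) = (61481829427201,4135715398080)
n=5: (61481829427201,4135715398080)∘(1665,112) = (1665·61481829427201+221·112·4135715398080, 1665·4135715398080+112·61481829427201) = (204734473529565825,13771931033649712)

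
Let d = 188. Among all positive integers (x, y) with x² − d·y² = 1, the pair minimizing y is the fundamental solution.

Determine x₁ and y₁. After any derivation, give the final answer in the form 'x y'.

4607 336

[13; 1,2,2,6,2,2,1,26] for √188; ℓ=8 ⇒ convergent index 7
step 0: (13, 1)  from 13·(1,0) + (0,1)
…
step 2: (41, 3)  from 2·(14,1) + (13,1)
…
step 5: (1330, 97)  from 2·(617,45) + (96,7)
step 6: (3277, 239)  from 2·(1330,97) + (617,45)
step 7: (4607, 336)  from 1·(3277,239) + (1330,97)
→ (4607, 336).  Check: 4607²=21224449, 188·336²=21224448, difference 1.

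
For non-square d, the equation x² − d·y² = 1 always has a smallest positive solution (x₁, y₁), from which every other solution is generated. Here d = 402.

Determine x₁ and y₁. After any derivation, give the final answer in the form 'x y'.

401 20

d=402: √d = [20; 20,40] (ℓ=2, even), read p_1/q_1
k=0  a_k=20  p_k/q_k = 20/1
k=1  a_k=20  p_k/q_k = 401/20
(x₁, y₁) = (401, 20);  401² − 402·20² = 1 ✓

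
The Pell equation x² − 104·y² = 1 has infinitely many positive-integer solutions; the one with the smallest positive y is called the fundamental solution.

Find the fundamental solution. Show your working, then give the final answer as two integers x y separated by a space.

51 5

[10; 5,20] for √104; ℓ=2 ⇒ convergent index 1
step 0: (10, 1)  from 10·(1,0) + (0,1)
step 1: (51, 5)  from 5·(10,1) + (1,0)
fundamental: x₁=51, y₁=5  (since 2601 − 104·25 = 1)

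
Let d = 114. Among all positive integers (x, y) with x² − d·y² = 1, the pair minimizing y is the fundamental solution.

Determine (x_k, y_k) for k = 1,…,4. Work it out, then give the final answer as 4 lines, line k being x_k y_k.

1025 96
2101249 196800
4307559425 403439904
8830494720001 827051606400

d=114: √d = [10; 1,2,10,2,1,20] (ℓ=6, even), read p_5/q_5
i=0: a=10 ⇒ p=10, q=1
…
i=2: a=2 ⇒ p=32, q=3
…
i=4: a=2 ⇒ p=694, q=65
i=5: a=1 ⇒ p=1025, q=96
(x₁, y₁) = (1025, 96);  1025² − 114·96² = 1 ✓
k=2:  x_2 = 1025·1025+114·96·96 = 2101249,  y_2 = 1025·96+96·1025 = 196800
k=3:  x_3 = 1025·2101249+114·96·196800 = 4307559425,  y_3 = 1025·196800+96·2101249 = 403439904
k=4:  x_4 = 1025·4307559425+114·96·403439904 = 8830494720001,  y_4 = 1025·403439904+96·4307559425 = 827051606400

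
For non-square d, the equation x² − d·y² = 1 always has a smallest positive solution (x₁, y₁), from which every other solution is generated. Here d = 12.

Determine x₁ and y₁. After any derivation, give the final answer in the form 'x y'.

d=12: √d = [3; 2,6] (ℓ=2, even), read p_1/q_1
step 0: (3, 1)  from 3·(1,0) + (0,1)
step 1: (7, 2)  from 2·(3,1) + (1,0)
→ (7, 2).  Check: 7²=49, 12·2²=48, difference 1.

7 2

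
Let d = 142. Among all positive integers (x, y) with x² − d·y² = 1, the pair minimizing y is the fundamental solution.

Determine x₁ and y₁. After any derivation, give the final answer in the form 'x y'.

143 12

√142 = [11; 1,10,1,22, …], period ℓ=4 (even) → k=3
k=0  a_k=11  p_k/q_k = 11/1
…
k=2  a_k=10  p_k/q_k = 131/11
k=3  a_k=1  p_k/q_k = 143/12
fundamental: x₁=143, y₁=12  (since 20449 − 142·144 = 1)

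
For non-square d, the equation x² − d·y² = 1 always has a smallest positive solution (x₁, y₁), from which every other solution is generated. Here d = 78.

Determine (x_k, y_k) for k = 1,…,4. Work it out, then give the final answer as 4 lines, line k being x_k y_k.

[8; 1,4,1,16] for √78; ℓ=4 ⇒ convergent index 3
k=0  a_k=8  p_k/q_k = 8/1
…
k=2  a_k=4  p_k/q_k = 44/5
k=3  a_k=1  p_k/q_k = 53/6
→ (53, 6).  Check: 53²=2809, 78·6²=2808, difference 1.
n=2: (53,6)∘(53,6) = (53·53+78·6·6, 53·6+6·53) = (5617,636)
n=3: (5617,636)∘(53,6) = (53·5617+78·6·636, 53·636+6·5617) = (595349,67410)
n=4: (595349,67410)∘(53,6) = (53·595349+78·6·67410, 53·67410+6·595349) = (63101377,7144824)

53 6
5617 636
595349 67410
63101377 7144824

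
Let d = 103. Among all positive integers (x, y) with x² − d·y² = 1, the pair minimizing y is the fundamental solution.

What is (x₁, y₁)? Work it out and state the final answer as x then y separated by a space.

227528 22419

√103 → a₀=10, period (6,1,2,1,1,9,1,1,2,1,6,20); ℓ=12 even so k=11
k=0  a_k=10  p_k/q_k = 10/1
k=1  a_k=6  p_k/q_k = 61/6
k=2  a_k=1  p_k/q_k = 71/7
k=3  a_k=2  p_k/q_k = 203/20
…
k=5  a_k=1  p_k/q_k = 477/47
…
k=7  a_k=1  p_k/q_k = 5044/497
k=8  a_k=1  p_k/q_k = 9611/947
…
k=10  a_k=1  p_k/q_k = 33877/3338
k=11  a_k=6  p_k/q_k = 227528/22419
(x₁, y₁) = (227528, 22419);  227528² − 103·22419² = 1 ✓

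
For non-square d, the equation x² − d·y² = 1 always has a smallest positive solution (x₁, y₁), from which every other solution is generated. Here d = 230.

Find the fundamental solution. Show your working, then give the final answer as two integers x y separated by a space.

91 6

d=230: √d = [15; 6,30] (ℓ=2, even), read p_1/q_1
k=0  a_k=15  p_k/q_k = 15/1
k=1  a_k=6  p_k/q_k = 91/6
→ (91, 6).  Check: 91²=8281, 230·6²=8280, difference 1.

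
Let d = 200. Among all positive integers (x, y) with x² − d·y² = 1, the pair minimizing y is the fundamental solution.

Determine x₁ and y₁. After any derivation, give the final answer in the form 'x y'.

99 7

√200 = [14; 7,28, …], period ℓ=2 (even) → k=1
i=0: a=14 ⇒ p=14, q=1
i=1: a=7 ⇒ p=99, q=7
→ (99, 7).  Check: 99²=9801, 200·7²=9800, difference 1.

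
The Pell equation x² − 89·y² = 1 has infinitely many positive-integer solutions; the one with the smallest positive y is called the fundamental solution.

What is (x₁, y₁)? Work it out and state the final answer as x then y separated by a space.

500001 53000

√89 = [9; 2,3,3,2,18, …], period ℓ=5 (odd) → k=9
k=0  a_k=9  p_k/q_k = 9/1
k=1  a_k=2  p_k/q_k = 19/2
k=2  a_k=3  p_k/q_k = 66/7
k=3  a_k=3  p_k/q_k = 217/23
k=4  a_k=2  p_k/q_k = 500/53
k=5  a_k=18  p_k/q_k = 9217/977
…
k=7  a_k=3  p_k/q_k = 66019/6998
k=8  a_k=3  p_k/q_k = 216991/23001
k=9  a_k=2  p_k/q_k = 500001/53000
fundamental: x₁=500001, y₁=53000  (since 250001000001 − 89·2809000000 = 1)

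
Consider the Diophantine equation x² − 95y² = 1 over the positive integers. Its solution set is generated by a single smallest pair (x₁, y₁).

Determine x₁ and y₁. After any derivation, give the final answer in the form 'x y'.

√95 → a₀=9, period (1,2,1,18); ℓ=4 even so k=3
i=0: a=9 ⇒ p=9, q=1
…
i=2: a=2 ⇒ p=29, q=3
i=3: a=1 ⇒ p=39, q=4
fundamental: x₁=39, y₁=4  (since 1521 − 95·16 = 1)

39 4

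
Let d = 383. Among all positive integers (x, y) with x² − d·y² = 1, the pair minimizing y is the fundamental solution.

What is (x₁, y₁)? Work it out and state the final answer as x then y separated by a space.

18768 959

√383 = [19; 1,1,3,19,3,1,1,38, …], period ℓ=8 (even) → k=7
k=0  a_k=19  p_k/q_k = 19/1
k=1  a_k=1  p_k/q_k = 20/1
…
k=6  a_k=1  p_k/q_k = 10705/547
k=7  a_k=1  p_k/q_k = 18768/959
fundamental: x₁=18768, y₁=959  (since 352237824 − 383·919681 = 1)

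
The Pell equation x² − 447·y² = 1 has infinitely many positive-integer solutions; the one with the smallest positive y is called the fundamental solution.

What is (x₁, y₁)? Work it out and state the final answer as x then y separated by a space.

[21; 7,42] for √447; ℓ=2 ⇒ convergent index 1
step 0: (21, 1)  from 21·(1,0) + (0,1)
step 1: (148, 7)  from 7·(21,1) + (1,0)
fundamental: x₁=148, y₁=7  (since 21904 − 447·49 = 1)

148 7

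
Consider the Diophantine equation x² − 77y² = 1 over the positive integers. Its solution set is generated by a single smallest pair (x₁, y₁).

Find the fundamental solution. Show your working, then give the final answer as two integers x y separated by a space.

√77 → a₀=8, period (1,3,2,3,1,16); ℓ=6 even so k=5
k=0  a_k=8  p_k/q_k = 8/1
k=1  a_k=1  p_k/q_k = 9/1
…
k=3  a_k=2  p_k/q_k = 79/9
k=4  a_k=3  p_k/q_k = 272/31
k=5  a_k=1  p_k/q_k = 351/40
→ (351, 40).  Check: 351²=123201, 77·40²=123200, difference 1.

351 40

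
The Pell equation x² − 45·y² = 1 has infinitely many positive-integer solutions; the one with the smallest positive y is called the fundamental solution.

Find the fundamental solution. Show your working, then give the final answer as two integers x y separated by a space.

[6; 1,2,2,2,1,12] for √45; ℓ=6 ⇒ convergent index 5
a_0=6:  p_0=6·1+0=6,  q_0=6·0+1=1
a_1=1:  p_1=1·6+1=7,  q_1=1·1+0=1
…
a_3=2:  p_3=2·20+7=47,  q_3=2·3+1=7
a_4=2:  p_4=2·47+20=114,  q_4=2·7+3=17
a_5=1:  p_5=1·114+47=161,  q_5=1·17+7=24
→ (161, 24).  Check: 161²=25921, 45·24²=25920, difference 1.

161 24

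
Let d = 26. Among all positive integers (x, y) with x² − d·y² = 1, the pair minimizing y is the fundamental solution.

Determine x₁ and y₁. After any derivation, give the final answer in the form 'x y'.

51 10

√26 → a₀=5, period (10); ℓ=1 odd so k=1
a_0=5:  p_0=5·1+0=5,  q_0=5·0+1=1
a_1=10:  p_1=10·5+1=51,  q_1=10·1+0=10
(x₁, y₁) = (51, 10);  51² − 26·10² = 1 ✓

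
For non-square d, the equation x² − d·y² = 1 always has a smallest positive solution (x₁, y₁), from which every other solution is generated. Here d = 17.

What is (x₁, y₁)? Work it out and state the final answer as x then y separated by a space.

√17 = [4; 8, …], period ℓ=1 (odd) → k=1
step 0: (4, 1)  from 4·(1,0) + (0,1)
step 1: (33, 8)  from 8·(4,1) + (1,0)
(x₁, y₁) = (33, 8);  33² − 17·8² = 1 ✓

33 8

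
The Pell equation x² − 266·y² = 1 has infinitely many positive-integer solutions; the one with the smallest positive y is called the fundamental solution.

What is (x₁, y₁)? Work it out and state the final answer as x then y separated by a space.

685 42

√266 = [16; 3,4,3,32, …], period ℓ=4 (even) → k=3
i=0: a=16 ⇒ p=16, q=1
i=1: a=3 ⇒ p=49, q=3
i=2: a=4 ⇒ p=212, q=13
i=3: a=3 ⇒ p=685, q=42
(x₁, y₁) = (685, 42);  685² − 266·42² = 1 ✓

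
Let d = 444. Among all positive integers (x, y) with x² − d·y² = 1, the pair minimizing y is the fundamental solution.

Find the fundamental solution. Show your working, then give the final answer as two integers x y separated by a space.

√444 = [21; 14,42, …], period ℓ=2 (even) → k=1
k=0  a_k=21  p_k/q_k = 21/1
k=1  a_k=14  p_k/q_k = 295/14
fundamental: x₁=295, y₁=14  (since 87025 − 444·196 = 1)

295 14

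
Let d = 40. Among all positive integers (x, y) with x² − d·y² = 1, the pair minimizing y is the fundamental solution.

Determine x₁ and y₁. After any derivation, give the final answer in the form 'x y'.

√40 = [6; 3,12, …], period ℓ=2 (even) → k=1
k=0  a_k=6  p_k/q_k = 6/1
k=1  a_k=3  p_k/q_k = 19/3
(x₁, y₁) = (19, 3);  19² − 40·3² = 1 ✓

19 3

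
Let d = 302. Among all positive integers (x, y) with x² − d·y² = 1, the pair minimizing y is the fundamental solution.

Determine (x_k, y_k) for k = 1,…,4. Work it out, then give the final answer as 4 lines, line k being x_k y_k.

4276623 246092
36579008568257 2104885414632
312869258720405635599 18003602753159249380
2676047735673238042056036097 153989243234046232237072848

√302 → a₀=17, period (2,1,1,1,4,…,1,2,34); ℓ=16 even so k=15
a_0=17:  p_0=17·1+0=17,  q_0=17·0+1=1
a_1=2:  p_1=2·17+1=35,  q_1=2·1+0=2
a_2=1:  p_2=1·35+17=52,  q_2=1·2+1=3
…
a_4=1:  p_4=1·87+52=139,  q_4=1·5+3=8
…
a_6=2:  p_6=2·643+139=1425,  q_6=2·37+8=82
a_7=1:  p_7=1·1425+643=2068,  q_7=1·82+37=119
a_8=16:  p_8=16·2068+1425=34513,  q_8=16·119+82=1986
a_9=1:  p_9=1·34513+2068=36581,  q_9=1·1986+119=2105
a_10=2:  p_10=2·36581+34513=107675,  q_10=2·2105+1986=6196
…
a_12=1:  p_12=1·467281+107675=574956,  q_12=1·26889+6196=33085
…
a_14=1:  p_14=1·1042237+574956=1617193,  q_14=1·59974+33085=93059
a_15=2:  p_15=2·1617193+1042237=4276623,  q_15=2·93059+59974=246092
(x₁, y₁) = (4276623, 246092);  4276623² − 302·246092² = 1 ✓
n=2: (4276623,246092)∘(4276623,246092) = (4276623·4276623+302·246092·246092, 4276623·246092+246092·4276623) = (36579008568257,2104885414632)
n=3: (36579008568257,2104885414632)∘(4276623,246092) = (4276623·36579008568257+302·246092·2104885414632, 4276623·2104885414632+246092·36579008568257) = (312869258720405635599,18003602753159249380)
n=4: (312869258720405635599,18003602753159249380)∘(4276623,246092) = (4276623·312869258720405635599+302·246092·18003602753159249380, 4276623·18003602753159249380+246092·312869258720405635599) = (2676047735673238042056036097,153989243234046232237072848)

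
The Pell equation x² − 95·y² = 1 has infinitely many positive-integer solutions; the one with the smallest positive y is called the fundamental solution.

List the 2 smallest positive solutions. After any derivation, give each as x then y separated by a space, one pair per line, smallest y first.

39 4
3041 312

d=95: √d = [9; 1,2,1,18] (ℓ=4, even), read p_3/q_3
i=0: a=9 ⇒ p=9, q=1
…
i=2: a=2 ⇒ p=29, q=3
i=3: a=1 ⇒ p=39, q=4
(x₁, y₁) = (39, 4);  39² − 95·4² = 1 ✓
(x_2, y_2) = (39·39 + 95·4·4, 39·4 + 4·39) = (3041, 312)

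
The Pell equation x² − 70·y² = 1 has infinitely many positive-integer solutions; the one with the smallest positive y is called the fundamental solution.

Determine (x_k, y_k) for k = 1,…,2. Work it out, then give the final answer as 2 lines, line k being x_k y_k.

251 30
126001 15060

√70 → a₀=8, period (2,1,2,1,2,16); ℓ=6 even so k=5
a_0=8:  p_0=8·1+0=8,  q_0=8·0+1=1
a_1=2:  p_1=2·8+1=17,  q_1=2·1+0=2
a_2=1:  p_2=1·17+8=25,  q_2=1·2+1=3
…
a_4=1:  p_4=1·67+25=92,  q_4=1·8+3=11
a_5=2:  p_5=2·92+67=251,  q_5=2·11+8=30
fundamental: x₁=251, y₁=30  (since 63001 − 70·900 = 1)
n=2: (251,30)∘(251,30) = (251·251+70·30·30, 251·30+30·251) = (126001,15060)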